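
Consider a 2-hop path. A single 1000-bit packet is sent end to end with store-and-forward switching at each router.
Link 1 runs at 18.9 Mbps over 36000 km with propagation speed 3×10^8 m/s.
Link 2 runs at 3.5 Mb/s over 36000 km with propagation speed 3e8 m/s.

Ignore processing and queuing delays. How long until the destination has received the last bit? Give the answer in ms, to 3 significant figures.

240 ms

Transmission delays (L/R per hop): 0.0529101, 0.285714 ms; sum = 0.338624 ms.
Propagation delays (d/s per hop): 120, 120 ms; sum = 240 ms.
End-to-end = 240 ms.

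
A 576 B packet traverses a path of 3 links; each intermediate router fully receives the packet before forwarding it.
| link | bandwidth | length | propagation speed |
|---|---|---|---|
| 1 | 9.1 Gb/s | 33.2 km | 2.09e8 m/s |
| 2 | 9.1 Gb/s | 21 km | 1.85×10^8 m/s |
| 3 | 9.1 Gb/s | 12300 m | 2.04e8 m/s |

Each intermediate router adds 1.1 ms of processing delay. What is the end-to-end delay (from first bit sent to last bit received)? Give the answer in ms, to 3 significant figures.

2.53 ms

L = 576 × 8 = 4608 bits.
Transmission delay per hop = L/R = 4608/9100000000 = 0.000506374 ms; 3 hops → 0.00151912 ms.
Propagation delays (d/s per hop): 0.158852, 0.113514, 0.0602941 ms; sum = 0.332659 ms.
Processing at 2 router(s): 2 × 1.1 ms = 2.2 ms.
End-to-end = 2.53 ms.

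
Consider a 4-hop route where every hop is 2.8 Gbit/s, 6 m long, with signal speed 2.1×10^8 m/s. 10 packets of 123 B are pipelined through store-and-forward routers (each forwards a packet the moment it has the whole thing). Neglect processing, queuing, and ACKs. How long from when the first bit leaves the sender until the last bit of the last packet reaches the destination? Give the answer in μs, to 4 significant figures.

4.683 μs

Per-hop transmission t_tx = L/R = 984/2800000000 = 0.351429 μs.
Per-hop propagation t_prop = 6/210000000 = 0.0285714 μs.
Pipeline fill: first packet needs 4·t_tx to clear all hops; remaining 9 packets each add one t_tx.
Total = (4+10-1)·t_tx + 4·t_prop = 13·0.351429 + 4·0.0285714 = 4.683 μs.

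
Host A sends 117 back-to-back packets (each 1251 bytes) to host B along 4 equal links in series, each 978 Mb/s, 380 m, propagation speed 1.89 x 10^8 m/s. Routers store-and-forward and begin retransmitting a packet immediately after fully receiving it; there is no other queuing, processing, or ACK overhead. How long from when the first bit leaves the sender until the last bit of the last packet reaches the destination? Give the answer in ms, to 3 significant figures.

1.24 ms

Per-hop transmission t_tx = L/R = 10008/978000000 = 0.0102331 ms.
Per-hop propagation t_prop = 380/189000000 = 0.00201058 ms.
Pipeline fill: first packet needs 4·t_tx to clear all hops; remaining 116 packets each add one t_tx.
Total = (4+117-1)·t_tx + 4·t_prop = 120·0.0102331 + 4·0.00201058 = 1.24 ms.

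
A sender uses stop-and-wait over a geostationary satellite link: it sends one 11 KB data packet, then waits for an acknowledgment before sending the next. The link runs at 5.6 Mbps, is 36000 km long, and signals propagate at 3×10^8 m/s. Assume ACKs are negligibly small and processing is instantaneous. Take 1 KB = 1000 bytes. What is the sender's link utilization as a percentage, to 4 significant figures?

6.145 %

t_tx = L/R = 88000/5600000 = 0.0157143 s.
t_prop = 36000000/300000000 = 0.12 s; RTT = 0.24 s.
Cycle = t_tx + RTT = 0.255714 s.
Utilization = t_tx / cycle = 0.0157143/0.255714 = 6.145 %.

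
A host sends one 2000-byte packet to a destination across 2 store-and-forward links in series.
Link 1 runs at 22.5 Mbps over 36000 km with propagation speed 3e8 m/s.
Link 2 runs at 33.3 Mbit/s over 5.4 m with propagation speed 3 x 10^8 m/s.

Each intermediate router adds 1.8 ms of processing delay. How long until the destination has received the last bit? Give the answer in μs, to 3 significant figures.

123000 μs

L = 2000 × 8 = 16000 bits.
Transmission delays (L/R per hop): 711.111, 480.48 μs; sum = 1191.59 μs.
Propagation delays (d/s per hop): 120000, 0.018 μs; sum = 120000 μs.
Processing at 1 router(s): 1 × 1.8 ms = 1800 μs.
End-to-end = 123000 μs.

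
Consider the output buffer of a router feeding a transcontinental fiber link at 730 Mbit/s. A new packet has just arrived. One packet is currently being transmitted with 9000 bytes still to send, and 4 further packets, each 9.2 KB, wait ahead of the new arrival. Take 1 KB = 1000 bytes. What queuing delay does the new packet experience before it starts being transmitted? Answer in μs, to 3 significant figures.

Each queued packet: L/R = 73600/730000000 = 100.822 μs.
4 queued → 403.288 μs.
Plus remaining 72000 bits of current packet: 98.6301 μs.
Queuing delay = 502 μs.

502 μs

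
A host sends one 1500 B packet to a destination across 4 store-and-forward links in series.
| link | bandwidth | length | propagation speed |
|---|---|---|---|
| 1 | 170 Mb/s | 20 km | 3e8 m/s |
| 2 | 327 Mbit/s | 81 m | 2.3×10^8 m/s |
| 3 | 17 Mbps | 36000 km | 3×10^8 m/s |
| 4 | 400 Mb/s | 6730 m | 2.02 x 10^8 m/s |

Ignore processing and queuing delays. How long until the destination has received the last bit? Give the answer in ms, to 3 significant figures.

L = 1500 × 8 = 12000 bits.
Transmission delays (L/R per hop): 0.0705882, 0.0366972, 0.705882, 0.03 ms; sum = 0.843168 ms.
Propagation delays (d/s per hop): 0.0666667, 0.000352174, 120, 0.0333168 ms; sum = 120.1 ms.
End-to-end = 121 ms.

121 ms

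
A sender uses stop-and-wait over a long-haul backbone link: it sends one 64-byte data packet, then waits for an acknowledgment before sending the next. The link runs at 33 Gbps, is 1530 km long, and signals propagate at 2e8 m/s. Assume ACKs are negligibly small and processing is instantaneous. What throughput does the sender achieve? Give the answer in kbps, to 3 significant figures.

33.5 kbps

t_tx = L/R = 512/33000000000 = 1.55152e-08 s.
t_prop = 1530000/200000000 = 0.00765 s; RTT = 0.0153 s.
Cycle = t_tx + RTT = 0.0153 s.
Throughput = L / cycle = 512 / 0.0153 = 33.5 kbps.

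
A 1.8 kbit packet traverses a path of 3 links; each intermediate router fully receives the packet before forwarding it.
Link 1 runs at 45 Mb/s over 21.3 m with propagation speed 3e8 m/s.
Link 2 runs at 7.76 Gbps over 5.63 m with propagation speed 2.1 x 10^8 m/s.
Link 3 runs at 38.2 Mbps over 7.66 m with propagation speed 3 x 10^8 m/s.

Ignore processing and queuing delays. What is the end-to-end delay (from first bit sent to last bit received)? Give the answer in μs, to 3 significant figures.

L = 1800 bits.
Transmission delays (L/R per hop): 40, 0.231959, 47.1204 μs; sum = 87.3524 μs.
Propagation delays (d/s per hop): 0.071, 0.0268095, 0.0255333 μs; sum = 0.123343 μs.
End-to-end = 87.5 μs.

87.5 μs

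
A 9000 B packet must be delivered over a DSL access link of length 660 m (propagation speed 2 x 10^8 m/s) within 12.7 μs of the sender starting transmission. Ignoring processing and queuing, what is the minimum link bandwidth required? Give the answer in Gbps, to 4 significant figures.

7.660 Gbps

L = 72000 bits.
Propagation delay = 660 / 200000000 = 3.3 μs.
Transmission budget = 12.7 − 3.3 = 9.4 μs.
R ≥ L / t_tx = 72000 bits / 9.4e-06 s = 7.660 Gbps.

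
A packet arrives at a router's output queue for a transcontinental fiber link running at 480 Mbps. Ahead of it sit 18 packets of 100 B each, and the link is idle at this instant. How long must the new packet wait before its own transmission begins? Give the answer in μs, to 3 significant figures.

Each queued packet: L/R = 800/480000000 = 1.66667 μs.
18 queued → 30 μs.
Queuing delay = 30.0 μs.

30.0 μs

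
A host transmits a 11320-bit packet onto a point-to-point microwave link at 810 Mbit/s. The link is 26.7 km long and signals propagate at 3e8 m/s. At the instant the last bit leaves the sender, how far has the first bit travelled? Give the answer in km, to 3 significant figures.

4.19 km

t_tx = L/R = 11320/810000000 = 1.39753e-05 s.
Distance = s × t_tx = 300000000 × 1.39753e-05 = 4.19 km.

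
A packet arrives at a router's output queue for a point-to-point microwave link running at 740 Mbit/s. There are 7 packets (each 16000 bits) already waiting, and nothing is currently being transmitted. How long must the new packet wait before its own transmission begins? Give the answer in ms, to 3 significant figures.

0.151 ms

Each queued packet: L/R = 16000/740000000 = 0.0216216 ms.
7 queued → 0.151351 ms.
Queuing delay = 0.151 ms.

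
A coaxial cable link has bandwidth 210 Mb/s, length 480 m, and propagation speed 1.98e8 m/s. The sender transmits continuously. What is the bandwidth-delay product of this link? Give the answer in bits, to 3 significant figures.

509 bits

Propagation delay = 480 / 198000000 = 2.42424e-06 s.
BDP = R × t_prop = 210000000 × 2.42424e-06 = 509.091 bits.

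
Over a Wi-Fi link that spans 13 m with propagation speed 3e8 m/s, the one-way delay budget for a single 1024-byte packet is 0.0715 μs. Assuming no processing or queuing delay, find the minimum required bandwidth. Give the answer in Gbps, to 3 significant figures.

L = 8192 bits.
Propagation delay = 13 / 300000000 = 0.0433333 μs.
Transmission budget = 0.0715 − 0.0433333 = 0.0281667 μs.
R ≥ L / t_tx = 8192 bits / 2.81667e-08 s = 291 Gbps.

291 Gbps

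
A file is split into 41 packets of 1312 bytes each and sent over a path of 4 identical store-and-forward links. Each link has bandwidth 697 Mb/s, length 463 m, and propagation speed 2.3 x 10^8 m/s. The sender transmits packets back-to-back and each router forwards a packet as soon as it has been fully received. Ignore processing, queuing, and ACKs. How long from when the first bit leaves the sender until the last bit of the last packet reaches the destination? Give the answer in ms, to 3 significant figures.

0.671 ms

Per-hop transmission t_tx = L/R = 10496/697000000 = 0.0150588 ms.
Per-hop propagation t_prop = 463/2.3e+08 = 0.00201304 ms.
Pipeline fill: first packet needs 4·t_tx to clear all hops; remaining 40 packets each add one t_tx.
Total = (4+41-1)·t_tx + 4·t_prop = 44·0.0150588 + 4·0.00201304 = 0.671 ms.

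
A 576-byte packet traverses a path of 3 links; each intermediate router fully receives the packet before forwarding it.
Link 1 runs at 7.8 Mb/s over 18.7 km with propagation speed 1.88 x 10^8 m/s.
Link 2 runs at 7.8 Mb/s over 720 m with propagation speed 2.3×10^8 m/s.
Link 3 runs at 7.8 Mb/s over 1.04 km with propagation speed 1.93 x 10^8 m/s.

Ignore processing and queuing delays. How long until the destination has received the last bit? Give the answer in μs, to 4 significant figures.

L = 576 × 8 = 4608 bits.
Transmission delay per hop = L/R = 4608/7800000 = 590.769 μs; 3 hops → 1772.31 μs.
Propagation delays (d/s per hop): 99.4681, 3.13043, 5.3886 μs; sum = 107.987 μs.
End-to-end = 1880 μs.

1880 μs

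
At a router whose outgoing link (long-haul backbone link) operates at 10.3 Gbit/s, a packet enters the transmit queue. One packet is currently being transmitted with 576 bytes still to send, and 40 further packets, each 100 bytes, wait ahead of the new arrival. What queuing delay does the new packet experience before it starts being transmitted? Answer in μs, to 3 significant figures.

Each queued packet: L/R = 800/10300000000 = 0.0776699 μs.
40 queued → 3.1068 μs.
Plus remaining 4608 bits of current packet: 0.447379 μs.
Queuing delay = 3.55 μs.

3.55 μs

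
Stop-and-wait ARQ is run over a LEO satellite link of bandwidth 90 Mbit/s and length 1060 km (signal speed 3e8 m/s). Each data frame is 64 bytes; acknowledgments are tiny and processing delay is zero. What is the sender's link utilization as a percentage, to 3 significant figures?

t_tx = L/R = 512/90000000 = 5.68889e-06 s.
t_prop = 1060000/300000000 = 0.00353333 s; RTT = 0.00706667 s.
Cycle = t_tx + RTT = 0.00707236 s.
Utilization = t_tx / cycle = 5.68889e-06/0.00707236 = 0.0804 %.

0.0804 %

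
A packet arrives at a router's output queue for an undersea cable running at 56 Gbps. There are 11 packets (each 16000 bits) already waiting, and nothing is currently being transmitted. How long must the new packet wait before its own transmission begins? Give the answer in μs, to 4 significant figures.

Each queued packet: L/R = 16000/56000000000 = 0.285714 μs.
11 queued → 3.14286 μs.
Queuing delay = 3.143 μs.

3.143 μs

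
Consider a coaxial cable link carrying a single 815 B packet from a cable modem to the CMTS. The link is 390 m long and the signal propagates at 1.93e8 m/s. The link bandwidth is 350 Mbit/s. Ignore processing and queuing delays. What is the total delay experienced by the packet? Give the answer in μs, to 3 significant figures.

L = 815 × 8 = 6520 bits.
Transmission delay = L/R = 6520 / 350000000 = 18.6286 μs.
Propagation delay = d/s = 390 m / 193000000 m/s = 2.02073 μs.
Total = 20.6 μs.

20.6 μs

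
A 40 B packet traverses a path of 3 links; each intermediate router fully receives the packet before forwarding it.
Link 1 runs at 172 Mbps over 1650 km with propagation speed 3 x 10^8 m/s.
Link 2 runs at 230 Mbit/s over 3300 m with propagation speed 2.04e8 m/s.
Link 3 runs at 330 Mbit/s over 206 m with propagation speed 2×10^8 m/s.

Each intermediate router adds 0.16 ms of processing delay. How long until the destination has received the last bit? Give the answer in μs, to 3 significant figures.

L = 40 × 8 = 320 bits.
Transmission delays (L/R per hop): 1.86047, 1.3913, 0.969697 μs; sum = 4.22147 μs.
Propagation delays (d/s per hop): 5500, 16.1765, 1.03 μs; sum = 5517.21 μs.
Processing at 2 router(s): 2 × 0.16 ms = 320 μs.
End-to-end = 5840 μs.

5840 μs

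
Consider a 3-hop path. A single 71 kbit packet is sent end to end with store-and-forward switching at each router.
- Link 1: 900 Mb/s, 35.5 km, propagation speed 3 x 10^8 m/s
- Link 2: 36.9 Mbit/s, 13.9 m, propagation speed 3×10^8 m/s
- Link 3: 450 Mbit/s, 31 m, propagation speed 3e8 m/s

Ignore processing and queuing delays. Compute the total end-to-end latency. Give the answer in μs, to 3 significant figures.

2280 μs

L = 71000 bits.
Transmission delays (L/R per hop): 78.8889, 1924.12, 157.778 μs; sum = 2160.79 μs.
Propagation delays (d/s per hop): 118.333, 0.0463333, 0.103333 μs; sum = 118.483 μs.
End-to-end = 2280 μs.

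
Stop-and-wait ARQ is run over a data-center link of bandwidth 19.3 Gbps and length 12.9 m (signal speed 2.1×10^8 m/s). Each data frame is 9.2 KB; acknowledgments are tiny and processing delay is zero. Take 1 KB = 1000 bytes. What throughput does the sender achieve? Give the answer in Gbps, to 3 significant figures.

t_tx = L/R = 73600/19300000000 = 3.81347e-06 s.
t_prop = 12.9/210000000 = 6.14286e-08 s; RTT = 1.22857e-07 s.
Cycle = t_tx + RTT = 3.93633e-06 s.
Throughput = L / cycle = 73600 / 3.93633e-06 = 18.7 Gbps.

18.7 Gbps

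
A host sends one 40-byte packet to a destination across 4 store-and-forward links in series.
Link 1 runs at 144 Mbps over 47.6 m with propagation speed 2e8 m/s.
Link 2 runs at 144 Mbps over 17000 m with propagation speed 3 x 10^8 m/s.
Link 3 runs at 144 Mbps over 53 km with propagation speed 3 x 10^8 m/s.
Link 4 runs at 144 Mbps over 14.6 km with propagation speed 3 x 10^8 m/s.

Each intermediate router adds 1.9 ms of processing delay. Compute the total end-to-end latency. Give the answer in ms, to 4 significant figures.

5.991 ms

L = 40 × 8 = 320 bits.
Transmission delay per hop = L/R = 320/144000000 = 0.00222222 ms; 4 hops → 0.00888889 ms.
Propagation delays (d/s per hop): 0.000238, 0.0566667, 0.176667, 0.0486667 ms; sum = 0.282238 ms.
Processing at 3 router(s): 3 × 1.9 ms = 5.7 ms.
End-to-end = 5.991 ms.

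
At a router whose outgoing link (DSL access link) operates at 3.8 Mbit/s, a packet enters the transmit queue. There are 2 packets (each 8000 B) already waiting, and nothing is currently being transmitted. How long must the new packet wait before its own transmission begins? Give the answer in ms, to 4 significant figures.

Each queued packet: L/R = 64000/3800000 = 16.8421 ms.
2 queued → 33.6842 ms.
Queuing delay = 33.68 ms.

33.68 ms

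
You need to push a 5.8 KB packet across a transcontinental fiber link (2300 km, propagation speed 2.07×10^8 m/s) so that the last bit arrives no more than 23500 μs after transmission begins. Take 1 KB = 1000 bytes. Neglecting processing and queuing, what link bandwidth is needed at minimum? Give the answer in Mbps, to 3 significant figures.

L = 46400 bits.
Propagation delay = 2300000 / 2.07e+08 = 11111.1 μs.
Transmission budget = 23500 − 11111.1 = 12388.9 μs.
R ≥ L / t_tx = 46400 bits / 0.0123889 s = 3.75 Mbps.

3.75 Mbps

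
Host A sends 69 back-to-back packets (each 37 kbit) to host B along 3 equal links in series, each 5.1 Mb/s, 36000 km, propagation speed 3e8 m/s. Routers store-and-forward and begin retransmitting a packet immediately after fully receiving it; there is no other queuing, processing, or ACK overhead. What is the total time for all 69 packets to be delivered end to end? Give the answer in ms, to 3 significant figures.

Per-hop transmission t_tx = L/R = 37000/5100000 = 7.2549 ms.
Per-hop propagation t_prop = 36000000/300000000 = 120 ms.
Pipeline fill: first packet needs 3·t_tx to clear all hops; remaining 68 packets each add one t_tx.
Total = (3+69-1)·t_tx + 3·t_prop = 71·7.2549 + 3·120 = 875 ms.

875 ms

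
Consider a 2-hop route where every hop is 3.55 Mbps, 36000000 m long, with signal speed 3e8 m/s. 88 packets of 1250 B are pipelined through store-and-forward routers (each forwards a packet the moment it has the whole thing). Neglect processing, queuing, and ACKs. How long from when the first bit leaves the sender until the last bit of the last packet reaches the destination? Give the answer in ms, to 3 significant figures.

491 ms

Per-hop transmission t_tx = L/R = 10000/3550000 = 2.8169 ms.
Per-hop propagation t_prop = 36000000/300000000 = 120 ms.
Pipeline fill: first packet needs 2·t_tx to clear all hops; remaining 87 packets each add one t_tx.
Total = (2+88-1)·t_tx + 2·t_prop = 89·2.8169 + 2·120 = 491 ms.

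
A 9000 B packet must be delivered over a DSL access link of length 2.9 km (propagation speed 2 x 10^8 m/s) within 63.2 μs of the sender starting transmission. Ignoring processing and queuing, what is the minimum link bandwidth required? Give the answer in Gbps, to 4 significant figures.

1.478 Gbps

L = 72000 bits.
Propagation delay = 2900 / 200000000 = 14.5 μs.
Transmission budget = 63.2 − 14.5 = 48.7 μs.
R ≥ L / t_tx = 72000 bits / 4.87e-05 s = 1.478 Gbps.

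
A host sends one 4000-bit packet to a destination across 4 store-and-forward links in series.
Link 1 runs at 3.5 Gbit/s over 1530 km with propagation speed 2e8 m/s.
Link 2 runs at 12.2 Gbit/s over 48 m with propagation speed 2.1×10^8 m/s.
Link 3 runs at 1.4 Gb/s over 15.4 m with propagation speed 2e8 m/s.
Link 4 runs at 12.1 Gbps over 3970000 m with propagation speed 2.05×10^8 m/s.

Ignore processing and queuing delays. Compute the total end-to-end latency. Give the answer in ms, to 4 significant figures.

Transmission delays (L/R per hop): 0.00114286, 0.000327869, 0.00285714, 0.000330579 ms; sum = 0.00465845 ms.
Propagation delays (d/s per hop): 7.65, 0.000228571, 7.7e-05, 19.3659 ms; sum = 27.0162 ms.
End-to-end = 27.02 ms.

27.02 ms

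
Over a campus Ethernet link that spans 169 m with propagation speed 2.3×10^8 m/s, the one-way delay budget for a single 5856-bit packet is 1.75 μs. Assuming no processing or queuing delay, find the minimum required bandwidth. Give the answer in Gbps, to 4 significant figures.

5.768 Gbps

Propagation delay = 169 / 2.3e+08 = 0.734783 μs.
Transmission budget = 1.75 − 0.734783 = 1.01522 μs.
R ≥ L / t_tx = 5856 bits / 1.01522e-06 s = 5.768 Gbps.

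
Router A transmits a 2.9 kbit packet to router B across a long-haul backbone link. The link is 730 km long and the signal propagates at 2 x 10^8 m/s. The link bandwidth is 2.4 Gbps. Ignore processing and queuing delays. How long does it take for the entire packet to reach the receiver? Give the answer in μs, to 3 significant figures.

L = 2900 bits.
Transmission delay = L/R = 2900 / 2400000000 = 1.20833 μs.
Propagation delay = d/s = 730000 m / 200000000 m/s = 3650 μs.
Total = 3650 μs.

3650 μs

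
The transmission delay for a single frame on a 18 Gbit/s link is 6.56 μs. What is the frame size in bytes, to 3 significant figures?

L = R × t_tx = 18000000000 b/s × 6.56e-06 s = 118080 bits.
In bytes: 118080 / 8 = 14800 bytes.

14800 bytes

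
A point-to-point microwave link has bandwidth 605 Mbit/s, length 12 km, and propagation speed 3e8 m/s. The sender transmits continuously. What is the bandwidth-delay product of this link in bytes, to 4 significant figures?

Propagation delay = 12000 / 300000000 = 4e-05 s.
BDP = R × t_prop = 605000000 × 4e-05 = 24200 bits.
In bytes: 24200/8 = 3025 bytes.

3025 bytes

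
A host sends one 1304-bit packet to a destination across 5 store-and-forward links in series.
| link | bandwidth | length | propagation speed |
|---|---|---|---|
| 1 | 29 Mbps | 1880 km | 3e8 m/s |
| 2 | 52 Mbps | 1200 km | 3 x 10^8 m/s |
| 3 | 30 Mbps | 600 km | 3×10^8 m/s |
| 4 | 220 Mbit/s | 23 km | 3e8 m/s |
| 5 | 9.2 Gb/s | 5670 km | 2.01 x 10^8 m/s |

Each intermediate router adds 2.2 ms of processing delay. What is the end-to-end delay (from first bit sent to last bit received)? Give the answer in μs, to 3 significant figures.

Transmission delays (L/R per hop): 44.9655, 25.0769, 43.4667, 5.92727, 0.141739 μs; sum = 119.578 μs.
Propagation delays (d/s per hop): 6266.67, 4000, 2000, 76.6667, 28209 μs; sum = 40552.3 μs.
Processing at 4 router(s): 4 × 2.2 ms = 8800 μs.
End-to-end = 49500 μs.

49500 μs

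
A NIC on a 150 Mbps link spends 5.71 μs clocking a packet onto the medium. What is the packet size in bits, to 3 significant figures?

L = R × t_tx = 150000000 b/s × 5.71e-06 s = 856.5 bits.

857 bits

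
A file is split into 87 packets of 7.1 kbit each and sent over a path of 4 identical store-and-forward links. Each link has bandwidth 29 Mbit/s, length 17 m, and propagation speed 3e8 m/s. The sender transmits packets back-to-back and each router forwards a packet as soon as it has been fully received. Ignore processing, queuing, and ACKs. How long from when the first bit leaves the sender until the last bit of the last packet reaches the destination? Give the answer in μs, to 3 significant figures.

22000 μs

Per-hop transmission t_tx = L/R = 7100/29000000 = 244.828 μs.
Per-hop propagation t_prop = 17/300000000 = 0.0566667 μs.
Pipeline fill: first packet needs 4·t_tx to clear all hops; remaining 86 packets each add one t_tx.
Total = (4+87-1)·t_tx + 4·t_prop = 90·244.828 + 4·0.0566667 = 22000 μs.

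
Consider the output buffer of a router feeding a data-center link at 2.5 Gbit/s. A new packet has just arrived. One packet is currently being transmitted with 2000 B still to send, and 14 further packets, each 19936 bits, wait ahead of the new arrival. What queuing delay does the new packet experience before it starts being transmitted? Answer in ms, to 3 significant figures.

Each queued packet: L/R = 19936/2500000000 = 0.0079744 ms.
14 queued → 0.111642 ms.
Plus remaining 16000 bits of current packet: 0.0064 ms.
Queuing delay = 0.118 ms.

0.118 ms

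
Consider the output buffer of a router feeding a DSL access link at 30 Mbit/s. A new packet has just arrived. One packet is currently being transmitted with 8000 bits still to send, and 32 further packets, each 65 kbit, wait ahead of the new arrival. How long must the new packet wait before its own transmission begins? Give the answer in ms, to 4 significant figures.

69.60 ms

Each queued packet: L/R = 65000/30000000 = 2.16667 ms.
32 queued → 69.3333 ms.
Plus remaining 8000 bits of current packet: 0.266667 ms.
Queuing delay = 69.60 ms.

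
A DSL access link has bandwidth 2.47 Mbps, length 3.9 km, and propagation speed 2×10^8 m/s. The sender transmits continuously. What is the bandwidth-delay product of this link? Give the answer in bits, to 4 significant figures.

Propagation delay = 3900 / 200000000 = 1.95e-05 s.
BDP = R × t_prop = 2470000 × 1.95e-05 = 48.165 bits.

48.17 bits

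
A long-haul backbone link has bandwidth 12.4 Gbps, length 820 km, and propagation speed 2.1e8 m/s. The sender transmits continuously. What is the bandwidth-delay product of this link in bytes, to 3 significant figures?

Propagation delay = 820000 / 210000000 = 0.00390476 s.
BDP = R × t_prop = 12400000000 × 0.00390476 = 48419000 bits.
In bytes: 48419000/8 = 6050000 bytes.

6050000 bytes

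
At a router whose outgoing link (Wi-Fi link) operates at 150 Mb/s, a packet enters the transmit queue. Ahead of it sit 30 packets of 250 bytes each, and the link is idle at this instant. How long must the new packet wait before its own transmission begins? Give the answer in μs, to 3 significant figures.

Each queued packet: L/R = 2000/150000000 = 13.3333 μs.
30 queued → 400 μs.
Queuing delay = 400 μs.

400 μs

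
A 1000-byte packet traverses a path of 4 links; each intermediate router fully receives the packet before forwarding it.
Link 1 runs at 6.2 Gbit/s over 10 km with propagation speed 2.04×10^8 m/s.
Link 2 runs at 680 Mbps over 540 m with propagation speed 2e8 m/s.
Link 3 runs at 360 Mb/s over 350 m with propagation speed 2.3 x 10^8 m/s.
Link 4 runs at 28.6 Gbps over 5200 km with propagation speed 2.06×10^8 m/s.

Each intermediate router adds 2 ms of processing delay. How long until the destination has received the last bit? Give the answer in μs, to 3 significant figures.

L = 1000 × 8 = 8000 bits.
Transmission delays (L/R per hop): 1.29032, 11.7647, 22.2222, 0.27972 μs; sum = 35.557 μs.
Propagation delays (d/s per hop): 49.0196, 2.7, 1.52174, 25242.7 μs; sum = 25296 μs.
Processing at 3 router(s): 3 × 2 ms = 6000 μs.
End-to-end = 31300 μs.

31300 μs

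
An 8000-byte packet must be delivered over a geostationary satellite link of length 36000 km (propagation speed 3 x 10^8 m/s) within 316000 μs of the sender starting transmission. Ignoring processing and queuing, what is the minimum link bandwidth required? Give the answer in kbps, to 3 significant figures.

327 kbps

L = 64000 bits.
Propagation delay = 36000000 / 300000000 = 120000 μs.
Transmission budget = 316000 − 120000 = 196000 μs.
R ≥ L / t_tx = 64000 bits / 0.196 s = 327 kbps.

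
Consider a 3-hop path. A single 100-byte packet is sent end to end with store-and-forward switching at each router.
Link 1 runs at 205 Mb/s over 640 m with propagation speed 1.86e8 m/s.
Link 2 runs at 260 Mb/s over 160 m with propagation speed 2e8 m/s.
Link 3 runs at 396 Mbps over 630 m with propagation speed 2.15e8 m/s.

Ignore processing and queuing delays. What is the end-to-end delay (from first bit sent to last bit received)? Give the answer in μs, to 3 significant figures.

L = 100 × 8 = 800 bits.
Transmission delays (L/R per hop): 3.90244, 3.07692, 2.0202 μs; sum = 8.99956 μs.
Propagation delays (d/s per hop): 3.44086, 0.8, 2.93023 μs; sum = 7.17109 μs.
End-to-end = 16.2 μs.

16.2 μs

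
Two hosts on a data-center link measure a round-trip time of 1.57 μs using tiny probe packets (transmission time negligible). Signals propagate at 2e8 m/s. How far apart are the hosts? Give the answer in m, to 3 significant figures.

One-way propagation = RTT/2 = 0.785 μs.
d = s × t = 200000000 × 7.85e-07 = 157 m.

157 m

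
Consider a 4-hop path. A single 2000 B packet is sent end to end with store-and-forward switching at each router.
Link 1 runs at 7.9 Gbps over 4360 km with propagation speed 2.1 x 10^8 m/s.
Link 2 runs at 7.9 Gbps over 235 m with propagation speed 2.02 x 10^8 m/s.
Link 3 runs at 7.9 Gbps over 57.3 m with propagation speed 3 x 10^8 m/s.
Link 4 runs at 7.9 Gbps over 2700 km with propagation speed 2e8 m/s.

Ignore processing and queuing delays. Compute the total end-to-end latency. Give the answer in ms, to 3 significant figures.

34.3 ms

L = 2000 × 8 = 16000 bits.
Transmission delay per hop = L/R = 16000/7900000000 = 0.00202532 ms; 4 hops → 0.00810127 ms.
Propagation delays (d/s per hop): 20.7619, 0.00116337, 0.000191, 13.5 ms; sum = 34.2633 ms.
End-to-end = 34.3 ms.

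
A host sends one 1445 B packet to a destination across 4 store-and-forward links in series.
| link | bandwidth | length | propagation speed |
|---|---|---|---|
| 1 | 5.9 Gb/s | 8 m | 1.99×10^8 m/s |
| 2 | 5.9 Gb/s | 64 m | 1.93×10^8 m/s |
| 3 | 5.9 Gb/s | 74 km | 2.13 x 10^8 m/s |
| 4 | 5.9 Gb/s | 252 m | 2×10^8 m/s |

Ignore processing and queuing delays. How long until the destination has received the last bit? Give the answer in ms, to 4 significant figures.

L = 1445 × 8 = 11560 bits.
Transmission delay per hop = L/R = 11560/5900000000 = 0.00195932 ms; 4 hops → 0.00783729 ms.
Propagation delays (d/s per hop): 4.0201e-05, 0.000331606, 0.347418, 0.00126 ms; sum = 0.34905 ms.
End-to-end = 0.3569 ms.

0.3569 ms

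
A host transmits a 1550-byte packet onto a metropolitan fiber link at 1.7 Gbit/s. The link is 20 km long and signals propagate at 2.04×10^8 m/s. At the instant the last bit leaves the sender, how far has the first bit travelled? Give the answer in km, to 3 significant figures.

t_tx = L/R = 12400/1700000000 = 7.29412e-06 s.
Distance = s × t_tx = 204000000 × 7.29412e-06 = 1.49 km.

1.49 km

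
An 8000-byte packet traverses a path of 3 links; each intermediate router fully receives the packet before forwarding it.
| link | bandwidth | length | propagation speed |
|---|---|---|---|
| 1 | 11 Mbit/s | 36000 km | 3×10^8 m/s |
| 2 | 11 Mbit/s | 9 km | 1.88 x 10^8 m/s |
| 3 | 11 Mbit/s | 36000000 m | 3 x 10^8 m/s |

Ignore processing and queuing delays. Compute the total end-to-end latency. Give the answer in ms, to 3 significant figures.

258 ms

L = 8000 × 8 = 64000 bits.
Transmission delay per hop = L/R = 64000/11000000 = 5.81818 ms; 3 hops → 17.4545 ms.
Propagation delays (d/s per hop): 120, 0.0478723, 120 ms; sum = 240.048 ms.
End-to-end = 258 ms.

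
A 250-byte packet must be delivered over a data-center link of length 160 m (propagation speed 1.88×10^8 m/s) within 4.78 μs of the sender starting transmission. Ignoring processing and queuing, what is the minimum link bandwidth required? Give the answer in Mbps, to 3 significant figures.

L = 2000 bits.
Propagation delay = 160 / 188000000 = 0.851064 μs.
Transmission budget = 4.78 − 0.851064 = 3.92894 μs.
R ≥ L / t_tx = 2000 bits / 3.92894e-06 s = 509 Mbps.

509 Mbps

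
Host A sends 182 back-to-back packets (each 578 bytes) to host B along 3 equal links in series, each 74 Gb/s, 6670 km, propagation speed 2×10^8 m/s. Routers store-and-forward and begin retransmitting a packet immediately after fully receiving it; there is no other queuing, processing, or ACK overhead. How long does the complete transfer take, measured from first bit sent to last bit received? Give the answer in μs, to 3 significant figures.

Per-hop transmission t_tx = L/R = 4624/74000000000 = 0.0624865 μs.
Per-hop propagation t_prop = 6670000/200000000 = 33350 μs.
Pipeline fill: first packet needs 3·t_tx to clear all hops; remaining 181 packets each add one t_tx.
Total = (3+182-1)·t_tx + 3·t_prop = 184·0.0624865 + 3·33350 = 100000 μs.

100000 μs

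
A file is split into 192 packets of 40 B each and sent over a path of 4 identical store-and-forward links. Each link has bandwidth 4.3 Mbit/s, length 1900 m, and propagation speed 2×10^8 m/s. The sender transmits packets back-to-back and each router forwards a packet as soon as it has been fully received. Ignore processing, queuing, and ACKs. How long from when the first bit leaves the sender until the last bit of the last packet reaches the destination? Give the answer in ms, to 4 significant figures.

14.55 ms

Per-hop transmission t_tx = L/R = 320/4300000 = 0.0744186 ms.
Per-hop propagation t_prop = 1900/200000000 = 0.0095 ms.
Pipeline fill: first packet needs 4·t_tx to clear all hops; remaining 191 packets each add one t_tx.
Total = (4+192-1)·t_tx + 4·t_prop = 195·0.0744186 + 4·0.0095 = 14.55 ms.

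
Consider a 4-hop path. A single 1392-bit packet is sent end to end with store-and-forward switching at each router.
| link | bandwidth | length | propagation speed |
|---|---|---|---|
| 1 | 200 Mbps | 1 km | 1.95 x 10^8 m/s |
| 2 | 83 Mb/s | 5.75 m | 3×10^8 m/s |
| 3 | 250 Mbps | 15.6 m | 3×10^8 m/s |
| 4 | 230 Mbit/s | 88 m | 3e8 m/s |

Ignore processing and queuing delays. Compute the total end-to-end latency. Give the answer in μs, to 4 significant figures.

40.84 μs

Transmission delays (L/R per hop): 6.96, 16.7711, 5.568, 6.05217 μs; sum = 35.3513 μs.
Propagation delays (d/s per hop): 5.12821, 0.0191667, 0.052, 0.293333 μs; sum = 5.49271 μs.
End-to-end = 40.84 μs.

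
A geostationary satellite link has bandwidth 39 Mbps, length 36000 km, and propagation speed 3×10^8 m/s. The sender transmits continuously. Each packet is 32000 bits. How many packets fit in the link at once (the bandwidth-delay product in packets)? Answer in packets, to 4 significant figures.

Propagation delay = 36000000 / 300000000 = 0.12 s.
BDP = R × t_prop = 39000000 × 0.12 = 4680000 bits.
In packets of 32000 bits: 146.3 packets.

146.3 packets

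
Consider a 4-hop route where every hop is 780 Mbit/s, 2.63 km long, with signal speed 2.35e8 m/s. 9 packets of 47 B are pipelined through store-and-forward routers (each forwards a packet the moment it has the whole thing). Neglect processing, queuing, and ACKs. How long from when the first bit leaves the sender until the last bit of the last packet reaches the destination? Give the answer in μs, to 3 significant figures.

Per-hop transmission t_tx = L/R = 376/780000000 = 0.482051 μs.
Per-hop propagation t_prop = 2630/235000000 = 11.1915 μs.
Pipeline fill: first packet needs 4·t_tx to clear all hops; remaining 8 packets each add one t_tx.
Total = (4+9-1)·t_tx + 4·t_prop = 12·0.482051 + 4·11.1915 = 50.6 μs.

50.6 μs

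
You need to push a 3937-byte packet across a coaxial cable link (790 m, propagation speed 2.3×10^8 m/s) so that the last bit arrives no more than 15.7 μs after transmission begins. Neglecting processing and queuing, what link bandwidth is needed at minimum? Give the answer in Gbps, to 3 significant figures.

L = 31496 bits.
Propagation delay = 790 / 2.3e+08 = 3.43478 μs.
Transmission budget = 15.7 − 3.43478 = 12.2652 μs.
R ≥ L / t_tx = 31496 bits / 1.22652e-05 s = 2.57 Gbps.

2.57 Gbps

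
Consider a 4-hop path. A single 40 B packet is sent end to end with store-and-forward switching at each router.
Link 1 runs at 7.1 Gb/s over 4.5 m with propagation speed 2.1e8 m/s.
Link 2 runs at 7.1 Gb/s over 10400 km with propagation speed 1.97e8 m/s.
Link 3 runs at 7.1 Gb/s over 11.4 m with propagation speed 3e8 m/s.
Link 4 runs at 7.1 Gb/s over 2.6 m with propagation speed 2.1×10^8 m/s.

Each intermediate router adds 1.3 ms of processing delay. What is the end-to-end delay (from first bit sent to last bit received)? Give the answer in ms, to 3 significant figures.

L = 40 × 8 = 320 bits.
Transmission delay per hop = L/R = 320/7100000000 = 4.50704e-05 ms; 4 hops → 0.000180282 ms.
Propagation delays (d/s per hop): 2.14286e-05, 52.7919, 3.8e-05, 1.2381e-05 ms; sum = 52.7919 ms.
Processing at 3 router(s): 3 × 1.3 ms = 3.9 ms.
End-to-end = 56.7 ms.

56.7 ms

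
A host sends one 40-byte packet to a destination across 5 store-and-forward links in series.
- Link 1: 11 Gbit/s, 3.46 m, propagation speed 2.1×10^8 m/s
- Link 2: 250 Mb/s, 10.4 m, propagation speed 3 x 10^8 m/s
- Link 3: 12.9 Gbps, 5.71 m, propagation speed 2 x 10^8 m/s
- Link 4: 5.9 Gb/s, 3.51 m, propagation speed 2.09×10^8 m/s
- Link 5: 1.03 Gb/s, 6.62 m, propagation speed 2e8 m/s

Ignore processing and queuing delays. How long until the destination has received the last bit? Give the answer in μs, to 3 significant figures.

1.83 μs

L = 40 × 8 = 320 bits.
Transmission delays (L/R per hop): 0.0290909, 1.28, 0.0248062, 0.0542373, 0.31068 μs; sum = 1.69881 μs.
Propagation delays (d/s per hop): 0.0164762, 0.0346667, 0.02855, 0.0167943, 0.0331 μs; sum = 0.129587 μs.
End-to-end = 1.83 μs.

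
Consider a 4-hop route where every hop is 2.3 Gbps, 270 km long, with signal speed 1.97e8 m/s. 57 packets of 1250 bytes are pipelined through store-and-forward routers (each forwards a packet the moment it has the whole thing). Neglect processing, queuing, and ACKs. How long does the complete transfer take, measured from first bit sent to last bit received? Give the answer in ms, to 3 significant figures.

Per-hop transmission t_tx = L/R = 10000/2300000000 = 0.00434783 ms.
Per-hop propagation t_prop = 270000/197000000 = 1.37056 ms.
Pipeline fill: first packet needs 4·t_tx to clear all hops; remaining 56 packets each add one t_tx.
Total = (4+57-1)·t_tx + 4·t_prop = 60·0.00434783 + 4·1.37056 = 5.74 ms.

5.74 ms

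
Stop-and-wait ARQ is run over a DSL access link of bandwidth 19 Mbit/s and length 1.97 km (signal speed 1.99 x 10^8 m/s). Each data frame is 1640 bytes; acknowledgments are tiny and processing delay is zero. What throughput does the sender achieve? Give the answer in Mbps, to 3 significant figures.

t_tx = L/R = 13120/19000000 = 0.000690526 s.
t_prop = 1970/199000000 = 9.8995e-06 s; RTT = 1.9799e-05 s.
Cycle = t_tx + RTT = 0.000710325 s.
Throughput = L / cycle = 13120 / 0.000710325 = 18.5 Mbps.

18.5 Mbps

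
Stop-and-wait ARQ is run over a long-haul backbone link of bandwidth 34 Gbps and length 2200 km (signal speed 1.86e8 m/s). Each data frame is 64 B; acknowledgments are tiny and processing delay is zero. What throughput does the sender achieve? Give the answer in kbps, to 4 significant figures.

t_tx = L/R = 512/34000000000 = 1.50588e-08 s.
t_prop = 2200000/186000000 = 0.011828 s; RTT = 0.0236559 s.
Cycle = t_tx + RTT = 0.0236559 s.
Throughput = L / cycle = 512 / 0.0236559 = 21.64 kbps.

21.64 kbps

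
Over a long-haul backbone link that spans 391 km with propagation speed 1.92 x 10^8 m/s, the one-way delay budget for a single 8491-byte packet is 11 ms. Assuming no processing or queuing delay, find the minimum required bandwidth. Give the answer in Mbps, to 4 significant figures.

7.578 Mbps

L = 67928 bits.
Propagation delay = 391000 / 192000000 = 2.03646 ms.
Transmission budget = 11 − 2.03646 = 8.96354 ms.
R ≥ L / t_tx = 67928 bits / 0.00896354 s = 7.578 Mbps.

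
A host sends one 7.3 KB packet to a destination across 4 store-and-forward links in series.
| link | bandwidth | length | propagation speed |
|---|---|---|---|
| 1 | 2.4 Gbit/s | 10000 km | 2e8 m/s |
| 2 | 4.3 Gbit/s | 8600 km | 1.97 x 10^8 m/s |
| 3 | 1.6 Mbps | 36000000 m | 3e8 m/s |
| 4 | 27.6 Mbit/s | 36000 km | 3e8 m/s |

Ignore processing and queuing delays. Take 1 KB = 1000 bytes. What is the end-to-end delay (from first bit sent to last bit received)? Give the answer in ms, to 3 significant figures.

L = 58400 bits.
Transmission delays (L/R per hop): 0.0243333, 0.0135814, 36.5, 2.11594 ms; sum = 38.6539 ms.
Propagation delays (d/s per hop): 50, 43.6548, 120, 120 ms; sum = 333.655 ms.
End-to-end = 372 ms.

372 ms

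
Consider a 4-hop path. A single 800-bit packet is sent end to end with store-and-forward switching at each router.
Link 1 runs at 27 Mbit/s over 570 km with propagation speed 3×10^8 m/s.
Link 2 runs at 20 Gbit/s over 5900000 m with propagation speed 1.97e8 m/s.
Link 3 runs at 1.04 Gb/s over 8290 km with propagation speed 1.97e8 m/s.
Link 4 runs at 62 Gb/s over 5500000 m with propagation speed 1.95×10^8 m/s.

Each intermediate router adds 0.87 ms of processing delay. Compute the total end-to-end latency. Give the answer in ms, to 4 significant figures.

104.8 ms

Transmission delays (L/R per hop): 0.0296296, 4e-05, 0.000769231, 1.29032e-05 ms; sum = 0.0304518 ms.
Propagation delays (d/s per hop): 1.9, 29.9492, 42.0812, 28.2051 ms; sum = 102.136 ms.
Processing at 3 router(s): 3 × 0.87 ms = 2.61 ms.
End-to-end = 104.8 ms.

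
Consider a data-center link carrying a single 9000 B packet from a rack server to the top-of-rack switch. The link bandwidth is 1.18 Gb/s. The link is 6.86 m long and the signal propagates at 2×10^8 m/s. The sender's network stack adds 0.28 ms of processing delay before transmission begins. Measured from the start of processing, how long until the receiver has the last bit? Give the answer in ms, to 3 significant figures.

L = 9000 × 8 = 72000 bits.
Transmission delay = L/R = 72000 / 1180000000 = 0.0610169 ms.
Propagation delay = d/s = 6.86 m / 200000000 m/s = 3.43e-05 ms.
Plus processing delay 0.28 ms = 0.28 ms.
Total = 0.341 ms.

0.341 ms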